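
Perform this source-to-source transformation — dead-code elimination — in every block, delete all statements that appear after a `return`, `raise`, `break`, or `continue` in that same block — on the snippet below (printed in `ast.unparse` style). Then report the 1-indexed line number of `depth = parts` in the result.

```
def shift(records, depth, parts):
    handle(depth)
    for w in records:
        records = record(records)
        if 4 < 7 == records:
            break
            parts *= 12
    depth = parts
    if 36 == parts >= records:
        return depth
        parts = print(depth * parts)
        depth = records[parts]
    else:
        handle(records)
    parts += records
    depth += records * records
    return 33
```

Transformed code:
def shift(records, depth, parts):
    handle(depth)
    for w in records:
        records = record(records)
        if 4 < 7 == records:
            break
    depth = parts
    if 36 == parts >= records:
        return depth
    else:
        handle(records)
    parts += records
    depth += records * records
    return 33

7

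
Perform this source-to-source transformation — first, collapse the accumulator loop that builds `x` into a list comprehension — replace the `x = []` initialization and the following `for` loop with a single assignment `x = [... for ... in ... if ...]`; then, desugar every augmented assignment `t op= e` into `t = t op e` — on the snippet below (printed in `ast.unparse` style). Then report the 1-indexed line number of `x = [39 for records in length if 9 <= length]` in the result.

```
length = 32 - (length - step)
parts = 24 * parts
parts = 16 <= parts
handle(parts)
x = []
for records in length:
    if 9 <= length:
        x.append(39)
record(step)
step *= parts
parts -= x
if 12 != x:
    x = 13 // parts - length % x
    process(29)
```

Transformed code:
length = 32 - (length - step)
parts = 24 * parts
parts = 16 <= parts
handle(parts)
x = [39 for records in length if 9 <= length]
record(step)
step = step * parts
parts = parts - x
if 12 != x:
    x = 13 // parts - length % x
    process(29)

5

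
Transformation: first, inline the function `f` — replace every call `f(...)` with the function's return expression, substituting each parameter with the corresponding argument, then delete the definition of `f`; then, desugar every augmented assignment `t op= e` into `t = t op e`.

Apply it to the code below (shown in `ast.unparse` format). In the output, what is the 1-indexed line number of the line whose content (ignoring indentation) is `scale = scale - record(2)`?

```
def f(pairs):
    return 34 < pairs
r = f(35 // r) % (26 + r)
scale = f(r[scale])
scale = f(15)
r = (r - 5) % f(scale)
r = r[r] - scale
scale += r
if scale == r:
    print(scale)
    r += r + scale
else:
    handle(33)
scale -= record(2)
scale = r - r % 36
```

12

Transformed code:
r = (34 < 35 // r) % (26 + r)
scale = 34 < r[scale]
scale = 34 < 15
r = (r - 5) % (34 < scale)
r = r[r] - scale
scale = scale + r
if scale == r:
    print(scale)
    r = r + (r + scale)
else:
    handle(33)
scale = scale - record(2)
scale = r - r % 36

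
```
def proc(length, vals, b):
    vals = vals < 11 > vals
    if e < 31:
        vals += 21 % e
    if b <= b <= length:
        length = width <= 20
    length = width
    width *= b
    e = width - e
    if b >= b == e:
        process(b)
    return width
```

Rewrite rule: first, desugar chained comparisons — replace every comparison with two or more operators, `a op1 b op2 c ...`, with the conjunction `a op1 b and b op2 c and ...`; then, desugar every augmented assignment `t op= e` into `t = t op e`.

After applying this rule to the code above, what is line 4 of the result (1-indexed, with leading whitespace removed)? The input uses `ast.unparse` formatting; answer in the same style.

Transformed code:
def proc(length, vals, b):
    vals = vals < 11 and 11 > vals
    if e < 31:
        vals = vals + 21 % e
    if b <= b and b <= length:
        length = width <= 20
    length = width
    width = width * b
    e = width - e
    if b >= b and b == e:
        process(b)
    return width

vals = vals + 21 % e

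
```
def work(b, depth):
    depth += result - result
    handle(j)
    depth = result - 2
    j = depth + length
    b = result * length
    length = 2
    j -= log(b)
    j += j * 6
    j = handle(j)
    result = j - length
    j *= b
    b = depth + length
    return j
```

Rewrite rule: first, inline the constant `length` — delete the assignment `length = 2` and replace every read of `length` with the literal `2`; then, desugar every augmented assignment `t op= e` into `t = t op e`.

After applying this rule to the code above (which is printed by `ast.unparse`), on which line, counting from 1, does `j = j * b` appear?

Transformed code:
def work(b, depth):
    depth = depth + (result - result)
    handle(j)
    depth = result - 2
    j = depth + 2
    b = result * 2
    j = j - log(b)
    j = j + j * 6
    j = handle(j)
    result = j - 2
    j = j * b
    b = depth + 2
    return j

11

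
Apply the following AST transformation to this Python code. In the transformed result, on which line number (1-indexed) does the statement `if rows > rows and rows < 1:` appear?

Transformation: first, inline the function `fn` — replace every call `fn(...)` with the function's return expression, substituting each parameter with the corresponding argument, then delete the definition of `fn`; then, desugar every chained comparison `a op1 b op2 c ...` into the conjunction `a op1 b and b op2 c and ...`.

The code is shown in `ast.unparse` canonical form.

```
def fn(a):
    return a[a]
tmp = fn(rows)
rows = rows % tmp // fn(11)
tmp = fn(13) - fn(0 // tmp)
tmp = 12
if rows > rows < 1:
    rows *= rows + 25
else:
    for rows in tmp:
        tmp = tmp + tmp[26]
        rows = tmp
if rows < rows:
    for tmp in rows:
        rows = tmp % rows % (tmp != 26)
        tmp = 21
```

5

Transformed code:
tmp = rows[rows]
rows = rows % tmp // 11[11]
tmp = 13[13] - (0 // tmp)[0 // tmp]
tmp = 12
if rows > rows and rows < 1:
    rows *= rows + 25
else:
    for rows in tmp:
        tmp = tmp + tmp[26]
        rows = tmp
if rows < rows:
    for tmp in rows:
        rows = tmp % rows % (tmp != 26)
        tmp = 21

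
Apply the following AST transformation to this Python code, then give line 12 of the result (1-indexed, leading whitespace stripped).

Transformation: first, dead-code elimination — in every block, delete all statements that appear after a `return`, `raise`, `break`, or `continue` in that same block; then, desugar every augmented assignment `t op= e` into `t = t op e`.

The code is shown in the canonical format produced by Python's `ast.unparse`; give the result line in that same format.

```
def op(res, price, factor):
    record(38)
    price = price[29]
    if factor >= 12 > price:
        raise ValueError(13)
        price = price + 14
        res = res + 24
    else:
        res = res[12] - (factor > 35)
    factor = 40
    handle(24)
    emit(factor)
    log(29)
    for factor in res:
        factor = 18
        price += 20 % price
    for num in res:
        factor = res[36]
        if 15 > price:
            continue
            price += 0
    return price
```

for factor in res:

Transformed code:
def op(res, price, factor):
    record(38)
    price = price[29]
    if factor >= 12 > price:
        raise ValueError(13)
    else:
        res = res[12] - (factor > 35)
    factor = 40
    handle(24)
    emit(factor)
    log(29)
    for factor in res:
        factor = 18
        price = price + 20 % price
    for num in res:
        factor = res[36]
        if 15 > price:
            continue
    return price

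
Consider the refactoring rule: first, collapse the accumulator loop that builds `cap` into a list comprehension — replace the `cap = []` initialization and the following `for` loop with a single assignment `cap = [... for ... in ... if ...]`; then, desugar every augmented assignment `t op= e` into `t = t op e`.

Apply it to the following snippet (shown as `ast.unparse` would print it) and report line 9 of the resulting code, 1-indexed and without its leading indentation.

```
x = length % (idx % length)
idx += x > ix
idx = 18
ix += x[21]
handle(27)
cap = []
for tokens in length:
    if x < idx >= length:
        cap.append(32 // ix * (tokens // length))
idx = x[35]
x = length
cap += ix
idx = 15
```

cap = cap + ix

Transformed code:
x = length % (idx % length)
idx = idx + (x > ix)
idx = 18
ix = ix + x[21]
handle(27)
cap = [32 // ix * (tokens // length) for tokens in length if x < idx >= length]
idx = x[35]
x = length
cap = cap + ix
idx = 15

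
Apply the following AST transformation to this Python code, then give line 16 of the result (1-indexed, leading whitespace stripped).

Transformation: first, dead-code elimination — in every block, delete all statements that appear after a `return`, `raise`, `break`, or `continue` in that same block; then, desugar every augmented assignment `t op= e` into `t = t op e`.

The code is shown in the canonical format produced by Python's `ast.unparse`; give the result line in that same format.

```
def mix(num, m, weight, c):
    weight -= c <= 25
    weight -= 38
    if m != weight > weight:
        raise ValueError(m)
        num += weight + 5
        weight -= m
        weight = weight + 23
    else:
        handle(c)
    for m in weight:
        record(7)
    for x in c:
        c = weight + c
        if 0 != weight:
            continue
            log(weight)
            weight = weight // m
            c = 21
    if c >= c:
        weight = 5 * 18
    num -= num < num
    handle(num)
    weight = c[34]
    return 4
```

num = num - (num < num)

Transformed code:
def mix(num, m, weight, c):
    weight = weight - (c <= 25)
    weight = weight - 38
    if m != weight > weight:
        raise ValueError(m)
    else:
        handle(c)
    for m in weight:
        record(7)
    for x in c:
        c = weight + c
        if 0 != weight:
            continue
    if c >= c:
        weight = 5 * 18
    num = num - (num < num)
    handle(num)
    weight = c[34]
    return 4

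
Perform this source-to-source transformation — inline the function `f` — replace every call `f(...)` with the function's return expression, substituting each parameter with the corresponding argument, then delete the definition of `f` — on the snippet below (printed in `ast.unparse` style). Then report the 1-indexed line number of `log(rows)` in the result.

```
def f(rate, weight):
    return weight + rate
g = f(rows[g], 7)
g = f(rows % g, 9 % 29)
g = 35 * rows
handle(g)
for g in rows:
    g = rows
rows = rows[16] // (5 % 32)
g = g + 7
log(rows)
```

Transformed code:
g = 7 + rows[g]
g = 9 % 29 + rows % g
g = 35 * rows
handle(g)
for g in rows:
    g = rows
rows = rows[16] // (5 % 32)
g = g + 7
log(rows)

9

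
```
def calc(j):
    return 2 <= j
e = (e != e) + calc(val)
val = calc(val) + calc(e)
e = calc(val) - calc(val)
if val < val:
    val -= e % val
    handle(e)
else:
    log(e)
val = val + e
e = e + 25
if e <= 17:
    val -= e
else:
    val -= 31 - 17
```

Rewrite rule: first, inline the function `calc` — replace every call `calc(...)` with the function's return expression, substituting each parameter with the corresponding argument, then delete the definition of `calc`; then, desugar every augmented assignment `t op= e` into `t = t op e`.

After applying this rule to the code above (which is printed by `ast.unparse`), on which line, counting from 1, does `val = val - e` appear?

12

Transformed code:
e = (e != e) + (2 <= val)
val = (2 <= val) + (2 <= e)
e = (2 <= val) - (2 <= val)
if val < val:
    val = val - e % val
    handle(e)
else:
    log(e)
val = val + e
e = e + 25
if e <= 17:
    val = val - e
else:
    val = val - (31 - 17)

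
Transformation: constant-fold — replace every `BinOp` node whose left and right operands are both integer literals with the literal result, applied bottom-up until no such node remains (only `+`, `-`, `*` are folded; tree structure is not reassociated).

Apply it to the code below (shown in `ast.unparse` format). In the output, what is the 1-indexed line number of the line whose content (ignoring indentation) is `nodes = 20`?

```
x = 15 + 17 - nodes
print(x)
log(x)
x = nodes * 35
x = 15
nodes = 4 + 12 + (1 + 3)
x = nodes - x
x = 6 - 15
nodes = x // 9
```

Transformed code:
x = 32 - nodes
print(x)
log(x)
x = nodes * 35
x = 15
nodes = 20
x = nodes - x
x = -9
nodes = x // 9

6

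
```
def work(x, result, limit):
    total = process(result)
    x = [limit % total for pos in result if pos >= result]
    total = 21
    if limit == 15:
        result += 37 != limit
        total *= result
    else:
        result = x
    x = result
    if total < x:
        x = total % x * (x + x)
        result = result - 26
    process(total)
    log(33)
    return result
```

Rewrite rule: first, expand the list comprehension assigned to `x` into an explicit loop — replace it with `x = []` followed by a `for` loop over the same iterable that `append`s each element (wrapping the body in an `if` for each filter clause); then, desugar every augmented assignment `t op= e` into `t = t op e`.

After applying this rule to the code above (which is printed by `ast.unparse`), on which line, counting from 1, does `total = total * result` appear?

10

Transformed code:
def work(x, result, limit):
    total = process(result)
    x = []
    for pos in result:
        if pos >= result:
            x.append(limit % total)
    total = 21
    if limit == 15:
        result = result + (37 != limit)
        total = total * result
    else:
        result = x
    x = result
    if total < x:
        x = total % x * (x + x)
        result = result - 26
    process(total)
    log(33)
    return result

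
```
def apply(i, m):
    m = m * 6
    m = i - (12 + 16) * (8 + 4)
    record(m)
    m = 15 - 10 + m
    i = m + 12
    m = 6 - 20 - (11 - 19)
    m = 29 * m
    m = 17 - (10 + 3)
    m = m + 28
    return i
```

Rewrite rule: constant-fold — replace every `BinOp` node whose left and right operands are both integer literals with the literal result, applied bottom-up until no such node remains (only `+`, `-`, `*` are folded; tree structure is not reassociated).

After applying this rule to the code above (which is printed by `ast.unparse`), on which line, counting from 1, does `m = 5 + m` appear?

Transformed code:
def apply(i, m):
    m = m * 6
    m = i - 336
    record(m)
    m = 5 + m
    i = m + 12
    m = -6
    m = 29 * m
    m = 4
    m = m + 28
    return i

5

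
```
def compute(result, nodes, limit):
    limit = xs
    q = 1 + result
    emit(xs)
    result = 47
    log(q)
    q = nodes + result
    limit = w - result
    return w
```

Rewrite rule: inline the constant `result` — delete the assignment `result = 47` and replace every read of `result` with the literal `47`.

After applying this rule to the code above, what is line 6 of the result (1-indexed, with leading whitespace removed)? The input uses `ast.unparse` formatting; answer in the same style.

Transformed code:
def compute(result, nodes, limit):
    limit = xs
    q = 1 + 47
    emit(xs)
    log(q)
    q = nodes + 47
    limit = w - 47
    return w

q = nodes + 47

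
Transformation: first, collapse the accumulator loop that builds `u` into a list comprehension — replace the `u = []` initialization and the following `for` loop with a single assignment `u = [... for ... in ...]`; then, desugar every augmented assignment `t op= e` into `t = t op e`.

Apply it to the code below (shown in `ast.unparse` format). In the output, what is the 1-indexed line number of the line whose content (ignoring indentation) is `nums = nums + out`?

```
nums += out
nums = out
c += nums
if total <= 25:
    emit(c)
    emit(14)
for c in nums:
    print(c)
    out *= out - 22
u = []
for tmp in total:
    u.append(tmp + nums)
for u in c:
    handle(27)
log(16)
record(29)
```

Transformed code:
nums = nums + out
nums = out
c = c + nums
if total <= 25:
    emit(c)
    emit(14)
for c in nums:
    print(c)
    out = out * (out - 22)
u = [tmp + nums for tmp in total]
for u in c:
    handle(27)
log(16)
record(29)

1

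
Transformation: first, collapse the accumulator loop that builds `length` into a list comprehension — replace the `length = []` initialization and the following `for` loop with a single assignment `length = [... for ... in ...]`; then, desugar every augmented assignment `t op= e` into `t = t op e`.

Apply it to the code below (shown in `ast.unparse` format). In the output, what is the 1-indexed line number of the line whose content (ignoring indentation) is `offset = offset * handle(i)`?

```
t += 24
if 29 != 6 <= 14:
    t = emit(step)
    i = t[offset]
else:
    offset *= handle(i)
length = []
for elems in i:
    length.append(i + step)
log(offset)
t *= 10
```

6

Transformed code:
t = t + 24
if 29 != 6 <= 14:
    t = emit(step)
    i = t[offset]
else:
    offset = offset * handle(i)
length = [i + step for elems in i]
log(offset)
t = t * 10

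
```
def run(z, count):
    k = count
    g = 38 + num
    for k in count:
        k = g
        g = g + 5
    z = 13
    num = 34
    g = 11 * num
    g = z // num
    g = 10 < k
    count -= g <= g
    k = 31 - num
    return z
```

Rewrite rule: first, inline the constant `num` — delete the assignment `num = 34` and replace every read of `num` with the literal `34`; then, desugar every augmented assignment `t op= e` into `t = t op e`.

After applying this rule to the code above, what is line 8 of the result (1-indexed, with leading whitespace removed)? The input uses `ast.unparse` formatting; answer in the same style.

Transformed code:
def run(z, count):
    k = count
    g = 38 + 34
    for k in count:
        k = g
        g = g + 5
    z = 13
    g = 11 * 34
    g = z // 34
    g = 10 < k
    count = count - (g <= g)
    k = 31 - 34
    return z

g = 11 * 34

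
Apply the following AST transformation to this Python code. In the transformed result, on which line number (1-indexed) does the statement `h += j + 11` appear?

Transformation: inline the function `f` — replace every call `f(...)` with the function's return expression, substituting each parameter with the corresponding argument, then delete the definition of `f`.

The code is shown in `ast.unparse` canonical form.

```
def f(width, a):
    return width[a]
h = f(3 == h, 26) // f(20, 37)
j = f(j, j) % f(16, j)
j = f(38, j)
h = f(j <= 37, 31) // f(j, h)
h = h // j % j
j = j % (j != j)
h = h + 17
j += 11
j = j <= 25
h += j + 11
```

Transformed code:
h = (3 == h)[26] // 20[37]
j = j[j] % 16[j]
j = 38[j]
h = (j <= 37)[31] // j[h]
h = h // j % j
j = j % (j != j)
h = h + 17
j += 11
j = j <= 25
h += j + 11

10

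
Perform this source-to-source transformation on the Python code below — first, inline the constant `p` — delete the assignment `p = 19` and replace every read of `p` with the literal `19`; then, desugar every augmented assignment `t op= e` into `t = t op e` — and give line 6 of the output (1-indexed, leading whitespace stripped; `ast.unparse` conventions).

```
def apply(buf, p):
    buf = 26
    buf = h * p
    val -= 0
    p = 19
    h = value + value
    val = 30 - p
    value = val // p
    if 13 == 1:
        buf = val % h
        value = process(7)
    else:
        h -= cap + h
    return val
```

Transformed code:
def apply(buf, p):
    buf = 26
    buf = h * 19
    val = val - 0
    h = value + value
    val = 30 - 19
    value = val // 19
    if 13 == 1:
        buf = val % h
        value = process(7)
    else:
        h = h - (cap + h)
    return val

val = 30 - 19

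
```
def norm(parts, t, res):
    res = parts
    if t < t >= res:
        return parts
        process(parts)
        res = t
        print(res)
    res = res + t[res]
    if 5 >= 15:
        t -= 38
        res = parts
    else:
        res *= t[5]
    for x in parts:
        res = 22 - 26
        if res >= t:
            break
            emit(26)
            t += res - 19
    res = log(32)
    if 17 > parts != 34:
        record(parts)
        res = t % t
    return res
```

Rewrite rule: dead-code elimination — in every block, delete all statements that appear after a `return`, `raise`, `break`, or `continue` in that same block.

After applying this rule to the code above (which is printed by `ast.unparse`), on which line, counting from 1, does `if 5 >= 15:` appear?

6

Transformed code:
def norm(parts, t, res):
    res = parts
    if t < t >= res:
        return parts
    res = res + t[res]
    if 5 >= 15:
        t -= 38
        res = parts
    else:
        res *= t[5]
    for x in parts:
        res = 22 - 26
        if res >= t:
            break
    res = log(32)
    if 17 > parts != 34:
        record(parts)
        res = t % t
    return res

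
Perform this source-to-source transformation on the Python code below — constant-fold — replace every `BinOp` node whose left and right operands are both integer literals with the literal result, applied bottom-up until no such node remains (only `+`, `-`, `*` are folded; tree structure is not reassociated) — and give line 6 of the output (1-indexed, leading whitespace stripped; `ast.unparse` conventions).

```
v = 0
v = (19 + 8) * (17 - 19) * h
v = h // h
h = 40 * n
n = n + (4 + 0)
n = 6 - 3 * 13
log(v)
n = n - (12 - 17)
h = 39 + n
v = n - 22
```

Transformed code:
v = 0
v = -54 * h
v = h // h
h = 40 * n
n = n + 4
n = -33
log(v)
n = n - -5
h = 39 + n
v = n - 22

n = -33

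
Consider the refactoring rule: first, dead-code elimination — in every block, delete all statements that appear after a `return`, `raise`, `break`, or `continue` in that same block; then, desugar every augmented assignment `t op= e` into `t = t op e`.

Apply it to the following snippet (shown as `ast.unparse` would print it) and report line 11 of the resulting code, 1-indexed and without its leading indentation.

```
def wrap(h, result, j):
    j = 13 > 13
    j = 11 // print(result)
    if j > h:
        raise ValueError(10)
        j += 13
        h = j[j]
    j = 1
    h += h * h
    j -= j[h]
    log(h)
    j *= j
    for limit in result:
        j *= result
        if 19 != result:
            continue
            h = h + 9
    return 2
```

for limit in result:

Transformed code:
def wrap(h, result, j):
    j = 13 > 13
    j = 11 // print(result)
    if j > h:
        raise ValueError(10)
    j = 1
    h = h + h * h
    j = j - j[h]
    log(h)
    j = j * j
    for limit in result:
        j = j * result
        if 19 != result:
            continue
    return 2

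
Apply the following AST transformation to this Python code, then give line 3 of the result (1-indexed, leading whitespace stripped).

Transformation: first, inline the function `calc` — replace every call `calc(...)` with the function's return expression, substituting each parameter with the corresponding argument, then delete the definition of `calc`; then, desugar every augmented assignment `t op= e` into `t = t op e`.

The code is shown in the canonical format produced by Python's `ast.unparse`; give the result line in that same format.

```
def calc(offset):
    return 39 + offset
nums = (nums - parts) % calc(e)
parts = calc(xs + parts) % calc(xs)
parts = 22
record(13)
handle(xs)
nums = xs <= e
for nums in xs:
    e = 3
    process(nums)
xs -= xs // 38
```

parts = 22

Transformed code:
nums = (nums - parts) % (39 + e)
parts = (39 + (xs + parts)) % (39 + xs)
parts = 22
record(13)
handle(xs)
nums = xs <= e
for nums in xs:
    e = 3
    process(nums)
xs = xs - xs // 38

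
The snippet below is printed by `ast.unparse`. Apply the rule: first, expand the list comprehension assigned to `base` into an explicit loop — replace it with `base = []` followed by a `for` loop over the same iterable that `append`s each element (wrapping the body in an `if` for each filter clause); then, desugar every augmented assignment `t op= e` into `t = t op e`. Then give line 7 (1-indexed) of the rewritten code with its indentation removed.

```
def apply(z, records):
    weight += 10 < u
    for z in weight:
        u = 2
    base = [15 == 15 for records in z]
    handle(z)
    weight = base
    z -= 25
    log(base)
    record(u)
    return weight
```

Transformed code:
def apply(z, records):
    weight = weight + (10 < u)
    for z in weight:
        u = 2
    base = []
    for records in z:
        base.append(15 == 15)
    handle(z)
    weight = base
    z = z - 25
    log(base)
    record(u)
    return weight

base.append(15 == 15)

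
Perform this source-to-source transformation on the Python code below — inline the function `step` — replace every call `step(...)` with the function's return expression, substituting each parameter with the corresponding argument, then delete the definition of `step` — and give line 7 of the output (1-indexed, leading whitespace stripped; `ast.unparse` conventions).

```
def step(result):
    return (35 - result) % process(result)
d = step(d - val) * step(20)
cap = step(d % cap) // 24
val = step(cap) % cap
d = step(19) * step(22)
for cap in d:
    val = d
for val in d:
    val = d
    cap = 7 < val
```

Transformed code:
d = (35 - (d - val)) % process(d - val) * ((35 - 20) % process(20))
cap = (35 - d % cap) % process(d % cap) // 24
val = (35 - cap) % process(cap) % cap
d = (35 - 19) % process(19) * ((35 - 22) % process(22))
for cap in d:
    val = d
for val in d:
    val = d
    cap = 7 < val

for val in d:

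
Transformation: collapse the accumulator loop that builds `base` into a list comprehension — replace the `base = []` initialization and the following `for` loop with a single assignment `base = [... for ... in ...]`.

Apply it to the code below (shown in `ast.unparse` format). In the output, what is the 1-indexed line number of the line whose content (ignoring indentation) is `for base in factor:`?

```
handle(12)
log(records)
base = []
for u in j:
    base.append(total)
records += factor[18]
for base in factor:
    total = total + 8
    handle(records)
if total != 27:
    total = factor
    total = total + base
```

5

Transformed code:
handle(12)
log(records)
base = [total for u in j]
records += factor[18]
for base in factor:
    total = total + 8
    handle(records)
if total != 27:
    total = factor
    total = total + base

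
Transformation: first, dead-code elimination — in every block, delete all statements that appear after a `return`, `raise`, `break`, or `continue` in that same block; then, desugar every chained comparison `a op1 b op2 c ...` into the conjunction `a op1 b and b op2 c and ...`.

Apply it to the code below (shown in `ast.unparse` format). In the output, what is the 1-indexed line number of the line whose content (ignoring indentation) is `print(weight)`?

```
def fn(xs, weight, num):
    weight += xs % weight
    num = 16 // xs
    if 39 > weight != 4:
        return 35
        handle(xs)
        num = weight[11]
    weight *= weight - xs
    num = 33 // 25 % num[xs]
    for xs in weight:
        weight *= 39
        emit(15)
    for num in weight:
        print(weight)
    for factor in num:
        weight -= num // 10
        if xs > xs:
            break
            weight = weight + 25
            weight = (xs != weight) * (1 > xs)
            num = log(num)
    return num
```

12

Transformed code:
def fn(xs, weight, num):
    weight += xs % weight
    num = 16 // xs
    if 39 > weight and weight != 4:
        return 35
    weight *= weight - xs
    num = 33 // 25 % num[xs]
    for xs in weight:
        weight *= 39
        emit(15)
    for num in weight:
        print(weight)
    for factor in num:
        weight -= num // 10
        if xs > xs:
            break
    return num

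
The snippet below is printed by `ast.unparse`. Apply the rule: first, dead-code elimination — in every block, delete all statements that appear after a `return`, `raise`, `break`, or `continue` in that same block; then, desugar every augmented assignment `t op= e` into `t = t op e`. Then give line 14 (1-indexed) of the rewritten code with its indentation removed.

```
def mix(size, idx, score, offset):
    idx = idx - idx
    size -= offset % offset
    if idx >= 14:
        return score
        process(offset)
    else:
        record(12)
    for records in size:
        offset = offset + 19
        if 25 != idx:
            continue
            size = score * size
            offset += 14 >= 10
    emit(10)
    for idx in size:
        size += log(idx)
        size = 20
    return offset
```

size = size + log(idx)

Transformed code:
def mix(size, idx, score, offset):
    idx = idx - idx
    size = size - offset % offset
    if idx >= 14:
        return score
    else:
        record(12)
    for records in size:
        offset = offset + 19
        if 25 != idx:
            continue
    emit(10)
    for idx in size:
        size = size + log(idx)
        size = 20
    return offset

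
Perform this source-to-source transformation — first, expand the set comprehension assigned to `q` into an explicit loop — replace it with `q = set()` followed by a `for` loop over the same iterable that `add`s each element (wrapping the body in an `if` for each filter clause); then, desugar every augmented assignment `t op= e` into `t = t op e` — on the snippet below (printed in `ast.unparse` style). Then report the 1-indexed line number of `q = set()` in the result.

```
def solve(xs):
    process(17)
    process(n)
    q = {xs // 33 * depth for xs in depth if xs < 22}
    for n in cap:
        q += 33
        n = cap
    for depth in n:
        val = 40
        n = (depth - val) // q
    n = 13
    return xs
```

4

Transformed code:
def solve(xs):
    process(17)
    process(n)
    q = set()
    for xs in depth:
        if xs < 22:
            q.add(xs // 33 * depth)
    for n in cap:
        q = q + 33
        n = cap
    for depth in n:
        val = 40
        n = (depth - val) // q
    n = 13
    return xs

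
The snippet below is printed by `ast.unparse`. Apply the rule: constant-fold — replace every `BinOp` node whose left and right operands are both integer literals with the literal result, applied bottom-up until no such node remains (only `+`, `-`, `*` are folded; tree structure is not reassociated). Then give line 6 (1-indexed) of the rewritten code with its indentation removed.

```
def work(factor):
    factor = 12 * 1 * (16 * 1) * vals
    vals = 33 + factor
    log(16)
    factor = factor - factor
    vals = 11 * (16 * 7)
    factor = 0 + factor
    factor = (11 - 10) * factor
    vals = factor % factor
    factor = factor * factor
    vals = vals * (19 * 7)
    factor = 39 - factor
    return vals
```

Transformed code:
def work(factor):
    factor = 192 * vals
    vals = 33 + factor
    log(16)
    factor = factor - factor
    vals = 1232
    factor = 0 + factor
    factor = 1 * factor
    vals = factor % factor
    factor = factor * factor
    vals = vals * 133
    factor = 39 - factor
    return vals

vals = 1232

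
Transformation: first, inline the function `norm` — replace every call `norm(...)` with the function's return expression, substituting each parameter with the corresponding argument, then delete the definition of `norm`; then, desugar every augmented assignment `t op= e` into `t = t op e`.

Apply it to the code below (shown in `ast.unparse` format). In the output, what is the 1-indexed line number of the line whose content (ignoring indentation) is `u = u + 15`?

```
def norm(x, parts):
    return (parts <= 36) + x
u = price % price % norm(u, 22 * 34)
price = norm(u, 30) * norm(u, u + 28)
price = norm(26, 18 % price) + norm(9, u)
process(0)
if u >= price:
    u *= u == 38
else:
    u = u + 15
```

8

Transformed code:
u = price % price % ((22 * 34 <= 36) + u)
price = ((30 <= 36) + u) * ((u + 28 <= 36) + u)
price = (18 % price <= 36) + 26 + ((u <= 36) + 9)
process(0)
if u >= price:
    u = u * (u == 38)
else:
    u = u + 15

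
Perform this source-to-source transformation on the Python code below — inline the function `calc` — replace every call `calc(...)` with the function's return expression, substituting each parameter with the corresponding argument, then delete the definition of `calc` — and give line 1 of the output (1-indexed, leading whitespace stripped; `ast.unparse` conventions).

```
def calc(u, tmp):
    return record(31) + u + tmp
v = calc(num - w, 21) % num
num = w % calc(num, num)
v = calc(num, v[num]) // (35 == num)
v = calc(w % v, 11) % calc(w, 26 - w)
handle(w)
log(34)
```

Transformed code:
v = (record(31) + (num - w) + 21) % num
num = w % (record(31) + num + num)
v = (record(31) + num + v[num]) // (35 == num)
v = (record(31) + w % v + 11) % (record(31) + w + (26 - w))
handle(w)
log(34)

v = (record(31) + (num - w) + 21) % num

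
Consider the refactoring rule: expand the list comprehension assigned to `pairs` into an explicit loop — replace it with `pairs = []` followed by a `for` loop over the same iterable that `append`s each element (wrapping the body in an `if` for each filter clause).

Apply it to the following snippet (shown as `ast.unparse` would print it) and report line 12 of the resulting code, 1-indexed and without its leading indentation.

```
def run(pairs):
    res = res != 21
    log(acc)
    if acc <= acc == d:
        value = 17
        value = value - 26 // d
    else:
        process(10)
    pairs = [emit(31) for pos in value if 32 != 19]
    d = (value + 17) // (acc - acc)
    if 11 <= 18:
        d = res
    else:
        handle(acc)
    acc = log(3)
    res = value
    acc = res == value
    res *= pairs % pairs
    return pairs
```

pairs.append(emit(31))

Transformed code:
def run(pairs):
    res = res != 21
    log(acc)
    if acc <= acc == d:
        value = 17
        value = value - 26 // d
    else:
        process(10)
    pairs = []
    for pos in value:
        if 32 != 19:
            pairs.append(emit(31))
    d = (value + 17) // (acc - acc)
    if 11 <= 18:
        d = res
    else:
        handle(acc)
    acc = log(3)
    res = value
    acc = res == value
    res *= pairs % pairs
    return pairs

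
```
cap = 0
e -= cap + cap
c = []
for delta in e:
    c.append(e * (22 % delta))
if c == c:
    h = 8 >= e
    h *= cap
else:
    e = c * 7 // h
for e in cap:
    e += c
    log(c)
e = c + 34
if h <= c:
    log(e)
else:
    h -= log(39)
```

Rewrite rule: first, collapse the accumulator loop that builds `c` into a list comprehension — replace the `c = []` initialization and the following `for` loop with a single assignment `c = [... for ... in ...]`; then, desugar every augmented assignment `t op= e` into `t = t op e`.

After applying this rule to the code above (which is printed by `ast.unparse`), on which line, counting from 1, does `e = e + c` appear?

Transformed code:
cap = 0
e = e - (cap + cap)
c = [e * (22 % delta) for delta in e]
if c == c:
    h = 8 >= e
    h = h * cap
else:
    e = c * 7 // h
for e in cap:
    e = e + c
    log(c)
e = c + 34
if h <= c:
    log(e)
else:
    h = h - log(39)

10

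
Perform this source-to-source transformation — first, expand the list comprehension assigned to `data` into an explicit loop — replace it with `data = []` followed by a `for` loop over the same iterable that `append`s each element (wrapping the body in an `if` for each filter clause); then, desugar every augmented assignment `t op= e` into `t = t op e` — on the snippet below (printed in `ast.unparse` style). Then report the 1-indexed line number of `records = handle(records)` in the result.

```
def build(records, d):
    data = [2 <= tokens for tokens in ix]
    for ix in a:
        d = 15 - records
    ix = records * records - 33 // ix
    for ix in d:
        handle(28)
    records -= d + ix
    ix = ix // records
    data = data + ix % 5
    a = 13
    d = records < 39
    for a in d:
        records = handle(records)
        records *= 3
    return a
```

Transformed code:
def build(records, d):
    data = []
    for tokens in ix:
        data.append(2 <= tokens)
    for ix in a:
        d = 15 - records
    ix = records * records - 33 // ix
    for ix in d:
        handle(28)
    records = records - (d + ix)
    ix = ix // records
    data = data + ix % 5
    a = 13
    d = records < 39
    for a in d:
        records = handle(records)
        records = records * 3
    return a

16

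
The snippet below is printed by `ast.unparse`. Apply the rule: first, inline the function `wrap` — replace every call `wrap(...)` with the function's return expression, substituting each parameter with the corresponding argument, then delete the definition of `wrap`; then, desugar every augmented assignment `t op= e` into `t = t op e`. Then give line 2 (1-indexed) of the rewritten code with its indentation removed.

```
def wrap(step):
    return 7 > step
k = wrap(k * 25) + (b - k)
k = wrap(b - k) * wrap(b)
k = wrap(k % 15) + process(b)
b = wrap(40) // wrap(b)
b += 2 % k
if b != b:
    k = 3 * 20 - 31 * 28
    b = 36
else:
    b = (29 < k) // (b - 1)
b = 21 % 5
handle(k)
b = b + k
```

k = (7 > b - k) * (7 > b)

Transformed code:
k = (7 > k * 25) + (b - k)
k = (7 > b - k) * (7 > b)
k = (7 > k % 15) + process(b)
b = (7 > 40) // (7 > b)
b = b + 2 % k
if b != b:
    k = 3 * 20 - 31 * 28
    b = 36
else:
    b = (29 < k) // (b - 1)
b = 21 % 5
handle(k)
b = b + k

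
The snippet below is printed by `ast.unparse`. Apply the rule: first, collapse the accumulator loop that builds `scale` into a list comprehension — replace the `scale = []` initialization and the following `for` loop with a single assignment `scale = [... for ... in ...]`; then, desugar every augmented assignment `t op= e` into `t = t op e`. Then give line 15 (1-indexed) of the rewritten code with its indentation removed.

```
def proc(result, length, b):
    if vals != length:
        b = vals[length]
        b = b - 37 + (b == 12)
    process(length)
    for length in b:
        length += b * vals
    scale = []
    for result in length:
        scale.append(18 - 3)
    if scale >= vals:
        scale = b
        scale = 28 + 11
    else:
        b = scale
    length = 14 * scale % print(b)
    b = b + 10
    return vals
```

b = b + 10

Transformed code:
def proc(result, length, b):
    if vals != length:
        b = vals[length]
        b = b - 37 + (b == 12)
    process(length)
    for length in b:
        length = length + b * vals
    scale = [18 - 3 for result in length]
    if scale >= vals:
        scale = b
        scale = 28 + 11
    else:
        b = scale
    length = 14 * scale % print(b)
    b = b + 10
    return vals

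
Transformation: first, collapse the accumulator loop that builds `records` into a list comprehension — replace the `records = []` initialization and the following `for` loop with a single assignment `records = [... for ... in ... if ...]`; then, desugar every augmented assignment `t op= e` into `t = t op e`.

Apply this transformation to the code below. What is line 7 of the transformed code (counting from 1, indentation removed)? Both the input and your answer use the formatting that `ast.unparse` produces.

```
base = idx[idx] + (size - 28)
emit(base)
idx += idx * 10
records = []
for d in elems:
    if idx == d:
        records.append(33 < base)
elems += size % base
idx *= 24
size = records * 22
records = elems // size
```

size = records * 22

Transformed code:
base = idx[idx] + (size - 28)
emit(base)
idx = idx + idx * 10
records = [33 < base for d in elems if idx == d]
elems = elems + size % base
idx = idx * 24
size = records * 22
records = elems // size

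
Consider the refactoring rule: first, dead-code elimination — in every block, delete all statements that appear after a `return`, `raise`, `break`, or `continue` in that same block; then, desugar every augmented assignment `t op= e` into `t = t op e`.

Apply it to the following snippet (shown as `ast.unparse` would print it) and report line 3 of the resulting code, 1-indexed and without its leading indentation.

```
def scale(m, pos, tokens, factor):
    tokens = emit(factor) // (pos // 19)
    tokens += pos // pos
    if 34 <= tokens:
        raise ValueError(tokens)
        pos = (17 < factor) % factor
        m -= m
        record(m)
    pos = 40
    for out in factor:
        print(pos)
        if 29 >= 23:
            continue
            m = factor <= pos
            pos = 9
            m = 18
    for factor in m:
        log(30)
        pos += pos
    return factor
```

Transformed code:
def scale(m, pos, tokens, factor):
    tokens = emit(factor) // (pos // 19)
    tokens = tokens + pos // pos
    if 34 <= tokens:
        raise ValueError(tokens)
    pos = 40
    for out in factor:
        print(pos)
        if 29 >= 23:
            continue
    for factor in m:
        log(30)
        pos = pos + pos
    return factor

tokens = tokens + pos // pos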